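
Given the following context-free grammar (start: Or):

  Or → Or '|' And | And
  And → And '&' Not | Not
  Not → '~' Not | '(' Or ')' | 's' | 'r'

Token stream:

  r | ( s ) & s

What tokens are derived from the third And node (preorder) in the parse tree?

( s )

[Or [Or [And [Not r]]] | [And [And [Not ( [Or [And [Not s]]] )]] & [Not s]]]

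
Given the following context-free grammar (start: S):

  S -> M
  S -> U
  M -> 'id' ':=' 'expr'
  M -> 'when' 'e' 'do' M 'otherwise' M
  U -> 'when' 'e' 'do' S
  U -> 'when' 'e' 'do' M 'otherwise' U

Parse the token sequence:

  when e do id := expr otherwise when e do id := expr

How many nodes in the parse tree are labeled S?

2

[S [U when e do [M id := expr] otherwise [U when e do [S [M id := expr]]]]]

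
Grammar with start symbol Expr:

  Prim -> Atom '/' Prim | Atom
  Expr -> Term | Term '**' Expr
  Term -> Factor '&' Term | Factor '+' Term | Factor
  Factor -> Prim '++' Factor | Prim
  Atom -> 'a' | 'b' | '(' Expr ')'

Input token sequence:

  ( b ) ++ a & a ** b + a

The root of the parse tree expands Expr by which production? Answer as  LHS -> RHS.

[Expr [Term [Factor [Prim [Atom ( [Expr [Term [Factor [Prim [Atom b]]]]] )]] ++ [Factor [Prim [Atom a]]]] & [Term [Factor [Prim [Atom a]]]]] ** [Expr [Term [Factor [Prim [Atom b]]] + [Term [Factor [Prim [Atom a]]]]]]]

Expr -> Term '**' Expr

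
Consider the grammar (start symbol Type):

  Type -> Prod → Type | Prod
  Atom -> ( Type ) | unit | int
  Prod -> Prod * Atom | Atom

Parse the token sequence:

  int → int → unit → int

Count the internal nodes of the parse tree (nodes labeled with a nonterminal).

12

[Type [Prod [Atom int]] → [Type [Prod [Atom int]] → [Type [Prod [Atom unit]] → [Type [Prod [Atom int]]]]]]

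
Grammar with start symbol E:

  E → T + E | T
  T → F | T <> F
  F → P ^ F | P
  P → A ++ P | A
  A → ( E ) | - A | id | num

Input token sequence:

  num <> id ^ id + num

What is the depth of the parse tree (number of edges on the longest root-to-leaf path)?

[E [T [T [F [P [A num]]]] <> [F [P [A id]] ^ [F [P [A id]]]]] + [E [T [F [P [A num]]]]]]

6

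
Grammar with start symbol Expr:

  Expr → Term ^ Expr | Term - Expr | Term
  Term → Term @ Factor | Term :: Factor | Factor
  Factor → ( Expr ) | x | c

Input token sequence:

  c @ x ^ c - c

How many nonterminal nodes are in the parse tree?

[Expr [Term [Term [Factor c]] @ [Factor x]] ^ [Expr [Term [Factor c]] - [Expr [Term [Factor c]]]]]

11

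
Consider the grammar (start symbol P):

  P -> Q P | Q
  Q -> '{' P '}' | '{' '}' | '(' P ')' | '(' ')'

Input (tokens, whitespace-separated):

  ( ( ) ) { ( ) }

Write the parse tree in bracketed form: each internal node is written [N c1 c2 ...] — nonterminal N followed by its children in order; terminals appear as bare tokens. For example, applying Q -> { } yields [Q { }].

P
Q P
( P ) P
( Q ) P
( ( ) ) P
( ( ) ) Q
( ( ) ) { P }
( ( ) ) { Q }
( ( ) ) { ( ) }

[P [Q ( [P [Q ( )]] )] [P [Q { [P [Q ( )]] }]]]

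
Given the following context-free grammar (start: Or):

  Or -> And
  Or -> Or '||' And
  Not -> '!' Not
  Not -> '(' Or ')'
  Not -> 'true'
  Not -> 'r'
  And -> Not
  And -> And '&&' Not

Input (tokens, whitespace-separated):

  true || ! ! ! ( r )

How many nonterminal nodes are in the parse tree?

[Or [Or [And [Not true]]] || [And [Not ! [Not ! [Not ! [Not ( [Or [And [Not r]]] )]]]]]]

12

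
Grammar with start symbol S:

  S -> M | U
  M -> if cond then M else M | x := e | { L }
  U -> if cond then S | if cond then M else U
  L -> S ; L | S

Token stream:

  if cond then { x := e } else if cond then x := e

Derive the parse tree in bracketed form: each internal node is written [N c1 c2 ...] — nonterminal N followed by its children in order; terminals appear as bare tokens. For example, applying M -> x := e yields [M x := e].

S
U
if cond then M else U
if cond then { L } else U
if cond then { S } else U
if cond then { M } else U
if cond then { x := e } else U
if cond then { x := e } else if cond then S
if cond then { x := e } else if cond then M
if cond then { x := e } else if cond then x := e

[S [U if cond then [M { [L [S [M x := e]]] }] else [U if cond then [S [M x := e]]]]]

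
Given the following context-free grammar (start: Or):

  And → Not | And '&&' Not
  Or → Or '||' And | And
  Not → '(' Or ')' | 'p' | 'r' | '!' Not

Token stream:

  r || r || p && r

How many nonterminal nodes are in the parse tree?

[Or [Or [Or [And [Not r]]] || [And [Not r]]] || [And [And [Not p]] && [Not r]]]

11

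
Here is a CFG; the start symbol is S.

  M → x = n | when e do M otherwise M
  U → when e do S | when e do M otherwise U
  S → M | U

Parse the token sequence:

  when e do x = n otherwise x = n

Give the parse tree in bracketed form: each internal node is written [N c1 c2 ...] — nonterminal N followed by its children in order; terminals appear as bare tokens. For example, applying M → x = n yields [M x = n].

S
M
when e do M otherwise M
when e do x = n otherwise M
when e do x = n otherwise x = n

[S [M when e do [M x = n] otherwise [M x = n]]]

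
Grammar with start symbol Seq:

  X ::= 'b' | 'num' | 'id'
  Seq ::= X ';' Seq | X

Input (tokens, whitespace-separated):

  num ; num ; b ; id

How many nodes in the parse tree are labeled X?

4

[Seq [X num] ; [Seq [X num] ; [Seq [X b] ; [Seq [X id]]]]]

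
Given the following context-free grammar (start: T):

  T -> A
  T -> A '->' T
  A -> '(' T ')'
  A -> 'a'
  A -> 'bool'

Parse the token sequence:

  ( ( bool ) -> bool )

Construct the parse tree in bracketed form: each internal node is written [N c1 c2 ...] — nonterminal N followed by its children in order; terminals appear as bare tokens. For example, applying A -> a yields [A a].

T
A
( T )
( A -> T )
( ( T ) -> T )
( ( A ) -> T )
( ( bool ) -> T )
( ( bool ) -> A )
( ( bool ) -> bool )

[T [A ( [T [A ( [T [A bool]] )] -> [T [A bool]]] )]]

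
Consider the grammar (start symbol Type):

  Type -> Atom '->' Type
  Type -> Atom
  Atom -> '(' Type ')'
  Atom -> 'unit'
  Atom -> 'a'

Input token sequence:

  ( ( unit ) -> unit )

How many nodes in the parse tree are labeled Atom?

4

[Type [Atom ( [Type [Atom ( [Type [Atom unit]] )] -> [Type [Atom unit]]] )]]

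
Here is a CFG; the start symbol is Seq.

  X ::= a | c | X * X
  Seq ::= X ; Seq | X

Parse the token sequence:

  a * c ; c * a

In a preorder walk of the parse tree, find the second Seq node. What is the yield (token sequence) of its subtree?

c * a

[Seq [X [X a] * [X c]] ; [Seq [X [X c] * [X a]]]]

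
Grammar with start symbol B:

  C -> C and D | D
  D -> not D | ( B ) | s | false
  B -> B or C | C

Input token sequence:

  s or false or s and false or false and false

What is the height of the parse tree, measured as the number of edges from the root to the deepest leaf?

[B [B [B [B [C [D s]]] or [C [D false]]] or [C [C [D s]] and [D false]]] or [C [C [D false]] and [D false]]]

6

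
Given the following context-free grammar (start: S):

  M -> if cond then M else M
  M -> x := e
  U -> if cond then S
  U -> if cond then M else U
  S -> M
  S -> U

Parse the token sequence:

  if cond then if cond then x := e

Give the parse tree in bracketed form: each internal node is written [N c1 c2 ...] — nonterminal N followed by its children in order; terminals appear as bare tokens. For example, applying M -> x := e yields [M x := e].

[S [U if cond then [S [U if cond then [S [M x := e]]]]]]

S
U
if cond then S
if cond then U
if cond then if cond then S
if cond then if cond then M
if cond then if cond then x := e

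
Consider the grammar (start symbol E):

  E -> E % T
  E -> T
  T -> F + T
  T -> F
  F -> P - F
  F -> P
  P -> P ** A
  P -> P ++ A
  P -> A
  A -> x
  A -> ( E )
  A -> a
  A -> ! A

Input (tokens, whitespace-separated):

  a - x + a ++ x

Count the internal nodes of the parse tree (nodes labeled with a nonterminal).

[E [T [F [P [A a]] - [F [P [A x]]]] + [T [F [P [P [A a]] ++ [A x]]]]]]

14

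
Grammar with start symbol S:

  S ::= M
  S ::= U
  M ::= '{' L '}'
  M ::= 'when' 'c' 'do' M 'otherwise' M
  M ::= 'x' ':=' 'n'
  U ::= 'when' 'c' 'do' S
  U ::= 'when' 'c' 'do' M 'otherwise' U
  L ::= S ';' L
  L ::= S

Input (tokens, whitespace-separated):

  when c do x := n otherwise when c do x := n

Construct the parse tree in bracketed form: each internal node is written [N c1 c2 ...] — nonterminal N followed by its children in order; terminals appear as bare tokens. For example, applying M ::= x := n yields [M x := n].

S
U
when c do M otherwise U
when c do x := n otherwise U
when c do x := n otherwise when c do S
when c do x := n otherwise when c do M
when c do x := n otherwise when c do x := n

[S [U when c do [M x := n] otherwise [U when c do [S [M x := n]]]]]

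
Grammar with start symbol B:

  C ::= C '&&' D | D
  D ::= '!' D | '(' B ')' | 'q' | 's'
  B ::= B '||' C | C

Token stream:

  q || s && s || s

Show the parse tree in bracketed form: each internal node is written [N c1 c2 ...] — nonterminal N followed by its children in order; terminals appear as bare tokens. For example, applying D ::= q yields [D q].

B
B || C
B || C || C
C || C || C
D || C || C
q || C || C
q || C && D || C
q || D && D || C
q || s && D || C
q || s && s || C
q || s && s || D
q || s && s || s

[B [B [B [C [D q]]] || [C [C [D s]] && [D s]]] || [C [D s]]]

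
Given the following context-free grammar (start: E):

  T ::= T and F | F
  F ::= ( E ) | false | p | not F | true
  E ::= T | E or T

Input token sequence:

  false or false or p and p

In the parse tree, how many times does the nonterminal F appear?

[E [E [E [T [F false]]] or [T [F false]]] or [T [T [F p]] and [F p]]]

4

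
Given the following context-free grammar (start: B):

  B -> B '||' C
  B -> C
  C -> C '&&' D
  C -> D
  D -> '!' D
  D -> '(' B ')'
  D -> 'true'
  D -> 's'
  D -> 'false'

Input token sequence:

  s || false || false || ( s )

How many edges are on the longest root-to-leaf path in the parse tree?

[B [B [B [B [C [D s]]] || [C [D false]]] || [C [D false]]] || [C [D ( [B [C [D s]]] )]]]

6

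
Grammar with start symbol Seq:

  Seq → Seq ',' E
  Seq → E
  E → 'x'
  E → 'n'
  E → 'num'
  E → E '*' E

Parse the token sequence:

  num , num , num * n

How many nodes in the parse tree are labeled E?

5

[Seq [Seq [Seq [E num]] , [E num]] , [E [E num] * [E n]]]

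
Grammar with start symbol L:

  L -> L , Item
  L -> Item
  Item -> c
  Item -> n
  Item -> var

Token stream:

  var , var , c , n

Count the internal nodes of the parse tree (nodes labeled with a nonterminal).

8

[L [L [L [L [Item var]] , [Item var]] , [Item c]] , [Item n]]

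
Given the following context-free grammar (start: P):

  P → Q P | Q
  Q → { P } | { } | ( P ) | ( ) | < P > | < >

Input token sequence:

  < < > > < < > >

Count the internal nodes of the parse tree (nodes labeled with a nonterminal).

8

[P [Q < [P [Q < >]] >] [P [Q < [P [Q < >]] >]]]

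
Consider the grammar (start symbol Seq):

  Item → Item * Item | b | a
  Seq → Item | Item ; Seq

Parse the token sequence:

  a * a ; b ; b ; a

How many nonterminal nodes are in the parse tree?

10

[Seq [Item [Item a] * [Item a]] ; [Seq [Item b] ; [Seq [Item b] ; [Seq [Item a]]]]]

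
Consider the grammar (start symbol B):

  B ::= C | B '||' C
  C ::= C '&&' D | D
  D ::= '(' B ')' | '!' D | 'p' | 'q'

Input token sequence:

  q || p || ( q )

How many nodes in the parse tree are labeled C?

4

[B [B [B [C [D q]]] || [C [D p]]] || [C [D ( [B [C [D q]]] )]]]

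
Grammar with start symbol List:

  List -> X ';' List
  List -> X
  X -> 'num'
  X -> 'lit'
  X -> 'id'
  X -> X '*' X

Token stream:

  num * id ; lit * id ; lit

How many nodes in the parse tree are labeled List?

3

[List [X [X num] * [X id]] ; [List [X [X lit] * [X id]] ; [List [X lit]]]]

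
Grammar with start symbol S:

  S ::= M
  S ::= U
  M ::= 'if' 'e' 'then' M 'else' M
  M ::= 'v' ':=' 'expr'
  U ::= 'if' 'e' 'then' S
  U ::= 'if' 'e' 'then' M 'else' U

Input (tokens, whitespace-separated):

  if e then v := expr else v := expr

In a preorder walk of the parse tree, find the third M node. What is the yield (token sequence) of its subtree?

[S [M if e then [M v := expr] else [M v := expr]]]

v := expr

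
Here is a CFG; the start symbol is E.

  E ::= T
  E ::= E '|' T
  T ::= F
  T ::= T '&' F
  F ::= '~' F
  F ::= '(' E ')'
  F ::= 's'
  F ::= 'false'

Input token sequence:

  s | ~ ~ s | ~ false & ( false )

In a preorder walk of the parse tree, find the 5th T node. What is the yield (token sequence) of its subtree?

[E [E [E [T [F s]]] | [T [F ~ [F ~ [F s]]]]] | [T [T [F ~ [F false]]] & [F ( [E [T [F false]]] )]]]

false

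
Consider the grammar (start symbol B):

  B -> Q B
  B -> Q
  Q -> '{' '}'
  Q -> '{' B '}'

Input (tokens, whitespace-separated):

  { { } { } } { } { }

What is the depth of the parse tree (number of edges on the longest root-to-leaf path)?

[B [Q { [B [Q { }] [B [Q { }]]] }] [B [Q { }] [B [Q { }]]]]

5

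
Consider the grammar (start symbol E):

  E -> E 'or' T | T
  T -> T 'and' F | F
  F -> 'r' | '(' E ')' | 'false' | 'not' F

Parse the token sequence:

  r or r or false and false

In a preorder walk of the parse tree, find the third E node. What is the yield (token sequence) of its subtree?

[E [E [E [T [F r]]] or [T [F r]]] or [T [T [F false]] and [F false]]]

r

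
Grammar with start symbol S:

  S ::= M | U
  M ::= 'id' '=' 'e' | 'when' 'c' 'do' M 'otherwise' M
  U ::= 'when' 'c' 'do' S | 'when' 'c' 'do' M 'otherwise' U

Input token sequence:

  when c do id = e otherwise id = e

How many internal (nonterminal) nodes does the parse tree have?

[S [M when c do [M id = e] otherwise [M id = e]]]

4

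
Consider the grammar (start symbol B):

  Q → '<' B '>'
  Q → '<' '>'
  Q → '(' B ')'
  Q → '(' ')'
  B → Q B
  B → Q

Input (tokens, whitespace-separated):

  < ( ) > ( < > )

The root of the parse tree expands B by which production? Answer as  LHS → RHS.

B → Q B

[B [Q < [B [Q ( )]] >] [B [Q ( [B [Q < >]] )]]]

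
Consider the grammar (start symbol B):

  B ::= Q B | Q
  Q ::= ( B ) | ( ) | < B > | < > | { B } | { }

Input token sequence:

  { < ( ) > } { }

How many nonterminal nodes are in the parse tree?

[B [Q { [B [Q < [B [Q ( )]] >]] }] [B [Q { }]]]

8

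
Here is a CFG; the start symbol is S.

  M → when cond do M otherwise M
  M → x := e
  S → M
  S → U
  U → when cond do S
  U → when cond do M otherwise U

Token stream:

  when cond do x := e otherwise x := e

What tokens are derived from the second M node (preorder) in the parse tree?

x := e

[S [M when cond do [M x := e] otherwise [M x := e]]]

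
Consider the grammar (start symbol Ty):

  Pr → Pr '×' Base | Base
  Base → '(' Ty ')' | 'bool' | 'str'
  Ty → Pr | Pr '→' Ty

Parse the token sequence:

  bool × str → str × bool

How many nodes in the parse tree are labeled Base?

[Ty [Pr [Pr [Base bool]] × [Base str]] → [Ty [Pr [Pr [Base str]] × [Base bool]]]]

4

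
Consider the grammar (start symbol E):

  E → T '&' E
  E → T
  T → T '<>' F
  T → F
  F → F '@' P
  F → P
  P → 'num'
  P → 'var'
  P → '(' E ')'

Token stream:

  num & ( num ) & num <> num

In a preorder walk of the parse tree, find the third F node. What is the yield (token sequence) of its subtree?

[E [T [F [P num]]] & [E [T [F [P ( [E [T [F [P num]]]] )]]] & [E [T [T [F [P num]]] <> [F [P num]]]]]]

num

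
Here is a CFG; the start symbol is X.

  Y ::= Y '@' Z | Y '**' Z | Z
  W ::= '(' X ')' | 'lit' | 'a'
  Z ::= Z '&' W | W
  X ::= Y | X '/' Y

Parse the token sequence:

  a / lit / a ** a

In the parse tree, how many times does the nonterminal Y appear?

[X [X [X [Y [Z [W a]]]] / [Y [Z [W lit]]]] / [Y [Y [Z [W a]]] ** [Z [W a]]]]

4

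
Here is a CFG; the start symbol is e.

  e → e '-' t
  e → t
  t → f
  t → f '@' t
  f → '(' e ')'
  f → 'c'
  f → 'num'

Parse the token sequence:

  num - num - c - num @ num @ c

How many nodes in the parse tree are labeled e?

4

[e [e [e [e [t [f num]]] - [t [f num]]] - [t [f c]]] - [t [f num] @ [t [f num] @ [t [f c]]]]]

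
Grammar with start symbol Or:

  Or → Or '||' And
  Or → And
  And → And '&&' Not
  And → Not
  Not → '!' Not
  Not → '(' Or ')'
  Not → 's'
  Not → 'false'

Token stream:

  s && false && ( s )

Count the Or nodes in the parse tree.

[Or [And [And [And [Not s]] && [Not false]] && [Not ( [Or [And [Not s]]] )]]]

2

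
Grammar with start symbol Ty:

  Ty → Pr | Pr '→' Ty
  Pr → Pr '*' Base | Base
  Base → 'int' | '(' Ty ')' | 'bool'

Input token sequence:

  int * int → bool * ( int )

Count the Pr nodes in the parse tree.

5

[Ty [Pr [Pr [Base int]] * [Base int]] → [Ty [Pr [Pr [Base bool]] * [Base ( [Ty [Pr [Base int]]] )]]]]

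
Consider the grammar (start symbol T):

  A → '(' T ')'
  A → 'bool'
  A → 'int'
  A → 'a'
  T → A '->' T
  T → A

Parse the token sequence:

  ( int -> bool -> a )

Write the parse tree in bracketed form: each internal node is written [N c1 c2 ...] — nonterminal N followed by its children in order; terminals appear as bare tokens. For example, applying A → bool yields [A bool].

[T [A ( [T [A int] -> [T [A bool] -> [T [A a]]]] )]]

T
A
( T )
( A -> T )
( int -> T )
( int -> A -> T )
( int -> bool -> T )
( int -> bool -> A )
( int -> bool -> a )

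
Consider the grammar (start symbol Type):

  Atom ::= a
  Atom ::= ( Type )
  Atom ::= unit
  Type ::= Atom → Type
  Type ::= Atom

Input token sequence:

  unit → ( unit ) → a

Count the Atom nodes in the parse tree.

4

[Type [Atom unit] → [Type [Atom ( [Type [Atom unit]] )] → [Type [Atom a]]]]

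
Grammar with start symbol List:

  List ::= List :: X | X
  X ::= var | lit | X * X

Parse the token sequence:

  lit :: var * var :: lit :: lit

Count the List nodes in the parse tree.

[List [List [List [List [X lit]] :: [X [X var] * [X var]]] :: [X lit]] :: [X lit]]

4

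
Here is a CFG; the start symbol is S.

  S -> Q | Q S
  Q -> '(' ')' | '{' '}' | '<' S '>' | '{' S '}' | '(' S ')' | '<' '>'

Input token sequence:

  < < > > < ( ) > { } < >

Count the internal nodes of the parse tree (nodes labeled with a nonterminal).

[S [Q < [S [Q < >]] >] [S [Q < [S [Q ( )]] >] [S [Q { }] [S [Q < >]]]]]

12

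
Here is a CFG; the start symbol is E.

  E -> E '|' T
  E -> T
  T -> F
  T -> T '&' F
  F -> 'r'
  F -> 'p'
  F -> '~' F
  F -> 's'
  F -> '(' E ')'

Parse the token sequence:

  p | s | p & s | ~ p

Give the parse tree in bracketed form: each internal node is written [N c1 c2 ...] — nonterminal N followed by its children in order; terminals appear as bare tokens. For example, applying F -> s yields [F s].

[E [E [E [E [T [F p]]] | [T [F s]]] | [T [T [F p]] & [F s]]] | [T [F ~ [F p]]]]

E
E | T
E | T | T
E | T | T | T
T | T | T | T
F | T | T | T
p | T | T | T
p | F | T | T
p | s | T | T
p | s | T & F | T
p | s | F & F | T
p | s | p & F | T
p | s | p & s | T
p | s | p & s | F
p | s | p & s | ~ F
p | s | p & s | ~ p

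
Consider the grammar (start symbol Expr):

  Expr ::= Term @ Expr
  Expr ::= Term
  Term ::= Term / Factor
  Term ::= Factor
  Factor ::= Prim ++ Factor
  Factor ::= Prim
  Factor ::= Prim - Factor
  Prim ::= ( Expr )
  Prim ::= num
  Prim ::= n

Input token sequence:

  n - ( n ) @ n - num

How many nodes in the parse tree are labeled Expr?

3

[Expr [Term [Factor [Prim n] - [Factor [Prim ( [Expr [Term [Factor [Prim n]]]] )]]]] @ [Expr [Term [Factor [Prim n] - [Factor [Prim num]]]]]]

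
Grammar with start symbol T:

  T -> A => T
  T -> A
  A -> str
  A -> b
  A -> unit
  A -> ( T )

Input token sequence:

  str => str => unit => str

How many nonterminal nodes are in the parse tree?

8

[T [A str] => [T [A str] => [T [A unit] => [T [A str]]]]]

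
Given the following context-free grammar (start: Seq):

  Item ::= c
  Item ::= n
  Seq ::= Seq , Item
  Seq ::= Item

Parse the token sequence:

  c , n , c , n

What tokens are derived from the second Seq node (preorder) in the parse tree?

[Seq [Seq [Seq [Seq [Item c]] , [Item n]] , [Item c]] , [Item n]]

c , n , c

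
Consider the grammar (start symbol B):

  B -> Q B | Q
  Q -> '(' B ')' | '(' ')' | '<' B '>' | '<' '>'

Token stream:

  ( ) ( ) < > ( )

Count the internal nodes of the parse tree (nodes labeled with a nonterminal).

8

[B [Q ( )] [B [Q ( )] [B [Q < >] [B [Q ( )]]]]]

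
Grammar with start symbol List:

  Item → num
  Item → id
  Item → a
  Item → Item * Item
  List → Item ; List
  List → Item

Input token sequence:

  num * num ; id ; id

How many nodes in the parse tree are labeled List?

[List [Item [Item num] * [Item num]] ; [List [Item id] ; [List [Item id]]]]

3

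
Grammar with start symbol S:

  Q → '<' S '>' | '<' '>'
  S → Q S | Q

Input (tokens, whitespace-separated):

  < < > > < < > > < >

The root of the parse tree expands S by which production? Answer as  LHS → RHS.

[S [Q < [S [Q < >]] >] [S [Q < [S [Q < >]] >] [S [Q < >]]]]

S → Q S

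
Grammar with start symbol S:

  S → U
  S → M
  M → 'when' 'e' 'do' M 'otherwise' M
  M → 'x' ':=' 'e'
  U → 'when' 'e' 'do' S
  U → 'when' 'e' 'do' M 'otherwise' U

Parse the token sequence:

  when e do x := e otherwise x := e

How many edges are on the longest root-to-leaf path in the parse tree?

3

[S [M when e do [M x := e] otherwise [M x := e]]]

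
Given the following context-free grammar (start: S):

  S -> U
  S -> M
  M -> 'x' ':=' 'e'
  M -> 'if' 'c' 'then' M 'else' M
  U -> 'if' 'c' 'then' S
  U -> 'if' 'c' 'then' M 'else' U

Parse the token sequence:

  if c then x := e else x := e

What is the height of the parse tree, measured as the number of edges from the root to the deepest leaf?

3

[S [M if c then [M x := e] else [M x := e]]]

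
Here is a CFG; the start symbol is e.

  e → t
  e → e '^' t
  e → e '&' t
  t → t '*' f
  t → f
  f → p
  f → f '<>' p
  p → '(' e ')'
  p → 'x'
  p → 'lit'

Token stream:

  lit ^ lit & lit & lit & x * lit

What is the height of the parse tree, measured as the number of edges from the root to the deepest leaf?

8

[e [e [e [e [e [t [f [p lit]]]] ^ [t [f [p lit]]]] & [t [f [p lit]]]] & [t [f [p lit]]]] & [t [t [f [p x]]] * [f [p lit]]]]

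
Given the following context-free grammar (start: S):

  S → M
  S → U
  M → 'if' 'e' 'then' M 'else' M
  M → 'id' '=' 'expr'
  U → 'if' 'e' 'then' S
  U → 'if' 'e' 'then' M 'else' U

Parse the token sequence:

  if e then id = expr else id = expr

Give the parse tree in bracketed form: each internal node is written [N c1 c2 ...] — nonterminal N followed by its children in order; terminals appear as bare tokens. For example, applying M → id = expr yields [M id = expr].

S
M
if e then M else M
if e then id = expr else M
if e then id = expr else id = expr

[S [M if e then [M id = expr] else [M id = expr]]]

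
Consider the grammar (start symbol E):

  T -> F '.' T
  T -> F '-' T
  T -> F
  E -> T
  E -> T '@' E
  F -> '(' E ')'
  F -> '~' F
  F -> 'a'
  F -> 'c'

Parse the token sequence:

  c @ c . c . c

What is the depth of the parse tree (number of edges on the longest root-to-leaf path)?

[E [T [F c]] @ [E [T [F c] . [T [F c] . [T [F c]]]]]]

6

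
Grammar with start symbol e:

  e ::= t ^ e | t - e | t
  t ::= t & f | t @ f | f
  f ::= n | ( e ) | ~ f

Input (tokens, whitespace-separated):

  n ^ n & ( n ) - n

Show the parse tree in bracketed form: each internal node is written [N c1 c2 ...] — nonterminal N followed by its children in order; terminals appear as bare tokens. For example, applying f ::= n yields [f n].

e
t ^ e
f ^ e
n ^ e
n ^ t - e
n ^ t & f - e
n ^ f & f - e
n ^ n & f - e
n ^ n & ( e ) - e
n ^ n & ( t ) - e
n ^ n & ( f ) - e
n ^ n & ( n ) - e
n ^ n & ( n ) - t
n ^ n & ( n ) - f
n ^ n & ( n ) - n

[e [t [f n]] ^ [e [t [t [f n]] & [f ( [e [t [f n]]] )]] - [e [t [f n]]]]]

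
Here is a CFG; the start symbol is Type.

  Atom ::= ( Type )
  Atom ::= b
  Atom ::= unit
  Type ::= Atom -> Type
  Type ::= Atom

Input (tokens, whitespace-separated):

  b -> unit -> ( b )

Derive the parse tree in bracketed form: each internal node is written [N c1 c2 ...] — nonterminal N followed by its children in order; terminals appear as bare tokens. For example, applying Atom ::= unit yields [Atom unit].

[Type [Atom b] -> [Type [Atom unit] -> [Type [Atom ( [Type [Atom b]] )]]]]

Type
Atom -> Type
b -> Type
b -> Atom -> Type
b -> unit -> Type
b -> unit -> Atom
b -> unit -> ( Type )
b -> unit -> ( Atom )
b -> unit -> ( b )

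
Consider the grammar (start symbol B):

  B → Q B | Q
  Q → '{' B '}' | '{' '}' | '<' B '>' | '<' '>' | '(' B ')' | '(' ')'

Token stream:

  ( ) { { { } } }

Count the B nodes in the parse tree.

[B [Q ( )] [B [Q { [B [Q { [B [Q { }]] }]] }]]]

4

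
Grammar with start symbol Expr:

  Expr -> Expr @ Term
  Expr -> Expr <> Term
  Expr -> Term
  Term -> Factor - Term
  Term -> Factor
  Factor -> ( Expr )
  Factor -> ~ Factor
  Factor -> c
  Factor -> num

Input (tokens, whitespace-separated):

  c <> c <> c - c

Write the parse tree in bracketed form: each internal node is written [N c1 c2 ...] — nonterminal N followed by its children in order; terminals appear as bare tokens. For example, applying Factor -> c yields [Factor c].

Expr
Expr <> Term
Expr <> Term <> Term
Term <> Term <> Term
Factor <> Term <> Term
c <> Term <> Term
c <> Factor <> Term
c <> c <> Term
c <> c <> Factor - Term
c <> c <> c - Term
c <> c <> c - Factor
c <> c <> c - c

[Expr [Expr [Expr [Term [Factor c]]] <> [Term [Factor c]]] <> [Term [Factor c] - [Term [Factor c]]]]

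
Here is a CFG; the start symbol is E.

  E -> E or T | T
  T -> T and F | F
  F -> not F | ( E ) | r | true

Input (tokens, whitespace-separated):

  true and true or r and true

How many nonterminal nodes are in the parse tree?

[E [E [T [T [F true]] and [F true]]] or [T [T [F r]] and [F true]]]

10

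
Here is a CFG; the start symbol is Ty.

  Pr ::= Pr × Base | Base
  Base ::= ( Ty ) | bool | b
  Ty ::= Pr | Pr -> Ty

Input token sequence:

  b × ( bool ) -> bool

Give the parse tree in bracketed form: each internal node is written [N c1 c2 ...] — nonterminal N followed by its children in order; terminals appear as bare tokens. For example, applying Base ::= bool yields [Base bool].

Ty
Pr -> Ty
Pr × Base -> Ty
Base × Base -> Ty
b × Base -> Ty
b × ( Ty ) -> Ty
b × ( Pr ) -> Ty
b × ( Base ) -> Ty
b × ( bool ) -> Ty
b × ( bool ) -> Pr
b × ( bool ) -> Base
b × ( bool ) -> bool

[Ty [Pr [Pr [Base b]] × [Base ( [Ty [Pr [Base bool]]] )]] -> [Ty [Pr [Base bool]]]]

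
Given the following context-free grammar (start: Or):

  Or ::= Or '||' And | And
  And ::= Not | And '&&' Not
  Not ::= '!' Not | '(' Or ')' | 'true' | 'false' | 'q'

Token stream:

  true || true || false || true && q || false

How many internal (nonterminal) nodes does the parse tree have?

[Or [Or [Or [Or [Or [And [Not true]]] || [And [Not true]]] || [And [Not false]]] || [And [And [Not true]] && [Not q]]] || [And [Not false]]]

17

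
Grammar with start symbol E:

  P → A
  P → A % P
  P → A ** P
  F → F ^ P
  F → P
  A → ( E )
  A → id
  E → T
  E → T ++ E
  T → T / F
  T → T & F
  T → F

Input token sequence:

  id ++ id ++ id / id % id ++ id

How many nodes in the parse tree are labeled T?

[E [T [F [P [A id]]]] ++ [E [T [F [P [A id]]]] ++ [E [T [T [F [P [A id]]]] / [F [P [A id] % [P [A id]]]]] ++ [E [T [F [P [A id]]]]]]]]

5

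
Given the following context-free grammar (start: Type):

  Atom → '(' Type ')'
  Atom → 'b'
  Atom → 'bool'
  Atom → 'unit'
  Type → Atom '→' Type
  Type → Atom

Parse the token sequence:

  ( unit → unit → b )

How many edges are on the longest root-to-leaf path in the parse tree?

6

[Type [Atom ( [Type [Atom unit] → [Type [Atom unit] → [Type [Atom b]]]] )]]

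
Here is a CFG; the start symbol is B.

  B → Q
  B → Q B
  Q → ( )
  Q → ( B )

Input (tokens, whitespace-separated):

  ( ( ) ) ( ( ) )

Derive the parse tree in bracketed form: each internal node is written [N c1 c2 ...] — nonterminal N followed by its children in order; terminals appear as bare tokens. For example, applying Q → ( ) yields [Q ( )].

[B [Q ( [B [Q ( )]] )] [B [Q ( [B [Q ( )]] )]]]

B
Q B
( B ) B
( Q ) B
( ( ) ) B
( ( ) ) Q
( ( ) ) ( B )
( ( ) ) ( Q )
( ( ) ) ( ( ) )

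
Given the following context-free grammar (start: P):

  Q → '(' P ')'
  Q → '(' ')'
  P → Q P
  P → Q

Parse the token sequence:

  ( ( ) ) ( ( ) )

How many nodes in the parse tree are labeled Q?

[P [Q ( [P [Q ( )]] )] [P [Q ( [P [Q ( )]] )]]]

4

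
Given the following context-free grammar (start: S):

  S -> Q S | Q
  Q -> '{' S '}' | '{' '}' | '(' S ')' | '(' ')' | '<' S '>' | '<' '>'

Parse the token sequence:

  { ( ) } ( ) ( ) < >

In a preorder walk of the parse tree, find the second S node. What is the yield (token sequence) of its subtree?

( )

[S [Q { [S [Q ( )]] }] [S [Q ( )] [S [Q ( )] [S [Q < >]]]]]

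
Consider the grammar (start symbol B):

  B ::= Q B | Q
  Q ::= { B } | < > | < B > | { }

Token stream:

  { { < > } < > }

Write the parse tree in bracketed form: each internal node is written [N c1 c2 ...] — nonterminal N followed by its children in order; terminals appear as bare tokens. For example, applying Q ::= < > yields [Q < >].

B
Q
{ B }
{ Q B }
{ { B } B }
{ { Q } B }
{ { < > } B }
{ { < > } Q }
{ { < > } < > }

[B [Q { [B [Q { [B [Q < >]] }] [B [Q < >]]] }]]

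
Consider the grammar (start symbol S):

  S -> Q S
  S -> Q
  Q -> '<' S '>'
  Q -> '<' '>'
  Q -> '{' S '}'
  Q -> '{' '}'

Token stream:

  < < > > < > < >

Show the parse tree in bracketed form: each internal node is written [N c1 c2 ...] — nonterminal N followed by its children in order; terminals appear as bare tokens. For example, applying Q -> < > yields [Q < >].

[S [Q < [S [Q < >]] >] [S [Q < >] [S [Q < >]]]]

S
Q S
< S > S
< Q > S
< < > > S
< < > > Q S
< < > > < > S
< < > > < > Q
< < > > < > < >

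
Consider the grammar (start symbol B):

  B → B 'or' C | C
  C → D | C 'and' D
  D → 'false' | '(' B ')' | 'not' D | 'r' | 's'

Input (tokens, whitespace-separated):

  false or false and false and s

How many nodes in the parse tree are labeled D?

4

[B [B [C [D false]]] or [C [C [C [D false]] and [D false]] and [D s]]]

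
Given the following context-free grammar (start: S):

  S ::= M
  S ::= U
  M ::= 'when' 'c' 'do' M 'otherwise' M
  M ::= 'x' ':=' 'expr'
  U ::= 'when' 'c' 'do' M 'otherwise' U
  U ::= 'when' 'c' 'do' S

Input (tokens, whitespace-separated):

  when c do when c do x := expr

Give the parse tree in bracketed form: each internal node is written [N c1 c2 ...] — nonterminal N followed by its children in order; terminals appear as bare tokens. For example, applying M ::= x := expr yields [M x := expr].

[S [U when c do [S [U when c do [S [M x := expr]]]]]]

S
U
when c do S
when c do U
when c do when c do S
when c do when c do M
when c do when c do x := expr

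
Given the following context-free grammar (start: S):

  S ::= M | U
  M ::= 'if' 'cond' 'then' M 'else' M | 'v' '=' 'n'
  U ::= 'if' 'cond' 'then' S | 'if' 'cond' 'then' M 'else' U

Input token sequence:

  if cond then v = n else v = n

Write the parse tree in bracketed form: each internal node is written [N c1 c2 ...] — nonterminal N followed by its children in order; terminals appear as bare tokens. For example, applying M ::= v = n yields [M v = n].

S
M
if cond then M else M
if cond then v = n else M
if cond then v = n else v = n

[S [M if cond then [M v = n] else [M v = n]]]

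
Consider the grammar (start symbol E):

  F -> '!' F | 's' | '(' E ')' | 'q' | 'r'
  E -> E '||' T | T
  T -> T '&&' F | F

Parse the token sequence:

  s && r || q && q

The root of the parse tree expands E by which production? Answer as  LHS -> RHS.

[E [E [T [T [F s]] && [F r]]] || [T [T [F q]] && [F q]]]

E -> E '||' T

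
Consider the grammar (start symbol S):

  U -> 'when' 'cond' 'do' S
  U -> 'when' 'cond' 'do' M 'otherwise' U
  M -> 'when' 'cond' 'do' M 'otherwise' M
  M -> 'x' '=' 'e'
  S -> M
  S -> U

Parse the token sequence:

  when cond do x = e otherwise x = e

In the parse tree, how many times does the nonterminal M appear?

3

[S [M when cond do [M x = e] otherwise [M x = e]]]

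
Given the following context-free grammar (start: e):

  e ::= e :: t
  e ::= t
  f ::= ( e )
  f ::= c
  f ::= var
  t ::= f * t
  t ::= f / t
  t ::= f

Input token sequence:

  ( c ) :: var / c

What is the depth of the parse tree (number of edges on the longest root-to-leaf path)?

[e [e [t [f ( [e [t [f c]]] )]]] :: [t [f var] / [t [f c]]]]

7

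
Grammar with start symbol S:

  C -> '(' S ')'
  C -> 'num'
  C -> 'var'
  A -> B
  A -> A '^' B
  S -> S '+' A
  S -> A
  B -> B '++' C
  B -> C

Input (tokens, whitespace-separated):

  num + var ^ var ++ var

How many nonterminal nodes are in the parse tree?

13

[S [S [A [B [C num]]]] + [A [A [B [C var]]] ^ [B [B [C var]] ++ [C var]]]]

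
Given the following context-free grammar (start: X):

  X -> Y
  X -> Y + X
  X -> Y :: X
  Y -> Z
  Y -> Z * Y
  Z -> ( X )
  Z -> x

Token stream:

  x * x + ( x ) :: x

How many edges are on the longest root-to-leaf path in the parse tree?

[X [Y [Z x] * [Y [Z x]]] + [X [Y [Z ( [X [Y [Z x]]] )]] :: [X [Y [Z x]]]]]

7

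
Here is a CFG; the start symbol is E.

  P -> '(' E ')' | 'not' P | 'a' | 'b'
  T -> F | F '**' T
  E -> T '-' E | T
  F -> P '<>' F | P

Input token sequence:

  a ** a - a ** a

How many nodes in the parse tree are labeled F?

4

[E [T [F [P a]] ** [T [F [P a]]]] - [E [T [F [P a]] ** [T [F [P a]]]]]]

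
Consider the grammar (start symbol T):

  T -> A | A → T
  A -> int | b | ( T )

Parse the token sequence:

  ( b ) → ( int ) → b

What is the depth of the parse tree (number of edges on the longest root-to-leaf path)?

[T [A ( [T [A b]] )] → [T [A ( [T [A int]] )] → [T [A b]]]]

5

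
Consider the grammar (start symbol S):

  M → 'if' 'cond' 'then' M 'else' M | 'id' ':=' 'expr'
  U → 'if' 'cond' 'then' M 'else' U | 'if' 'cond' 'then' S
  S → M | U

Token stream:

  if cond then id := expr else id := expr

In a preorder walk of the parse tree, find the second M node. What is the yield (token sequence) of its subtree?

[S [M if cond then [M id := expr] else [M id := expr]]]

id := expr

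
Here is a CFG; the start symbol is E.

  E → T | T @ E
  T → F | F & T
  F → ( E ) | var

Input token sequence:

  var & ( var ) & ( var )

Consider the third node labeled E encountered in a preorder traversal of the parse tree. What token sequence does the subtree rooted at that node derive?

var

[E [T [F var] & [T [F ( [E [T [F var]]] )] & [T [F ( [E [T [F var]]] )]]]]]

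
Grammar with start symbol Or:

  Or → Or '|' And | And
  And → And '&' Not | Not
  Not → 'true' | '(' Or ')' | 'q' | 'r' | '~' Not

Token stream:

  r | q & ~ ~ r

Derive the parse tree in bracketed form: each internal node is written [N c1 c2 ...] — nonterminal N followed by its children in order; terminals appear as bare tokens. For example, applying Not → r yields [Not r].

[Or [Or [And [Not r]]] | [And [And [Not q]] & [Not ~ [Not ~ [Not r]]]]]

Or
Or | And
And | And
Not | And
r | And
r | And & Not
r | Not & Not
r | q & Not
r | q & ~ Not
r | q & ~ ~ Not
r | q & ~ ~ r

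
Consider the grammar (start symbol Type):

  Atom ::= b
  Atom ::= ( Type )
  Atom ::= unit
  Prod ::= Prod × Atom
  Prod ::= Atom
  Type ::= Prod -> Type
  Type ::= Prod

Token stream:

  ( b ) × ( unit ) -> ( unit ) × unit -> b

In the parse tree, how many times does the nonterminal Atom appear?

[Type [Prod [Prod [Atom ( [Type [Prod [Atom b]]] )]] × [Atom ( [Type [Prod [Atom unit]]] )]] -> [Type [Prod [Prod [Atom ( [Type [Prod [Atom unit]]] )]] × [Atom unit]] -> [Type [Prod [Atom b]]]]]

8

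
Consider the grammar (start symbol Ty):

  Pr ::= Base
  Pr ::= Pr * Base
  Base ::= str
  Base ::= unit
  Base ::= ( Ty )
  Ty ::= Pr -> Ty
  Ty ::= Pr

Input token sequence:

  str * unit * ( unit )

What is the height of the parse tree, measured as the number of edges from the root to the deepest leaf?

6

[Ty [Pr [Pr [Pr [Base str]] * [Base unit]] * [Base ( [Ty [Pr [Base unit]]] )]]]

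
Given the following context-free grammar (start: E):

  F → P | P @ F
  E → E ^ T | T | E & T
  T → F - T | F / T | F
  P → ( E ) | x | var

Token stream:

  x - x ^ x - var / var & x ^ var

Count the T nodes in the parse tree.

7

[E [E [E [E [T [F [P x]] - [T [F [P x]]]]] ^ [T [F [P x]] - [T [F [P var]] / [T [F [P var]]]]]] & [T [F [P x]]]] ^ [T [F [P var]]]]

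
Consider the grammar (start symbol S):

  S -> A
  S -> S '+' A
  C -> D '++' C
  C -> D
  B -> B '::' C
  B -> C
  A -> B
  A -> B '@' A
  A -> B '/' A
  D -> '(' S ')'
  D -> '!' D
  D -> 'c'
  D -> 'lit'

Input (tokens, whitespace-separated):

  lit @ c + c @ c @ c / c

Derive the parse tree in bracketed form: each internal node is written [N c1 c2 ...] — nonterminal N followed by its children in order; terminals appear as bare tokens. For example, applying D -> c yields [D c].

[S [S [A [B [C [D lit]]] @ [A [B [C [D c]]]]]] + [A [B [C [D c]]] @ [A [B [C [D c]]] @ [A [B [C [D c]]] / [A [B [C [D c]]]]]]]]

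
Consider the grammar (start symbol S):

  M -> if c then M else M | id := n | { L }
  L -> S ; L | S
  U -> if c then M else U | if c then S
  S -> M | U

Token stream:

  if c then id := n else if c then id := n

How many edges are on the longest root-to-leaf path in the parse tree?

[S [U if c then [M id := n] else [U if c then [S [M id := n]]]]]

5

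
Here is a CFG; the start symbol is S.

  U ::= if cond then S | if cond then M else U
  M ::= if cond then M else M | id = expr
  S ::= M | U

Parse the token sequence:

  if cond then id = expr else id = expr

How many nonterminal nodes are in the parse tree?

[S [M if cond then [M id = expr] else [M id = expr]]]

4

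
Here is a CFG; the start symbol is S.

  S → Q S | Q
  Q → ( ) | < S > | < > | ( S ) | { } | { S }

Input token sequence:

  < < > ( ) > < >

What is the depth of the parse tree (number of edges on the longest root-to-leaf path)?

5

[S [Q < [S [Q < >] [S [Q ( )]]] >] [S [Q < >]]]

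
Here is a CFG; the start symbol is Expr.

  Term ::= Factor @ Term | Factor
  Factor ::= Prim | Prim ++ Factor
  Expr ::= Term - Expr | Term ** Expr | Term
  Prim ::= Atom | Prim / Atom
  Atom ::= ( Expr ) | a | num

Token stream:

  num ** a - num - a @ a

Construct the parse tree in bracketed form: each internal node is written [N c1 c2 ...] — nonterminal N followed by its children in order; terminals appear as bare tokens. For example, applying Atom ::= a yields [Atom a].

[Expr [Term [Factor [Prim [Atom num]]]] ** [Expr [Term [Factor [Prim [Atom a]]]] - [Expr [Term [Factor [Prim [Atom num]]]] - [Expr [Term [Factor [Prim [Atom a]]] @ [Term [Factor [Prim [Atom a]]]]]]]]]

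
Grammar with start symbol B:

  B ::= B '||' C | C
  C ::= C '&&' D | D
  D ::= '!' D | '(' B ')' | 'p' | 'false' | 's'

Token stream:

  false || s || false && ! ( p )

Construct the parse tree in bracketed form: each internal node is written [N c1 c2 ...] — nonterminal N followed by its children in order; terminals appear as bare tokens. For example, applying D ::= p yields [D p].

B
B || C
B || C || C
C || C || C
D || C || C
false || C || C
false || D || C
false || s || C
false || s || C && D
false || s || D && D
false || s || false && D
false || s || false && ! D
false || s || false && ! ( B )
false || s || false && ! ( C )
false || s || false && ! ( D )
false || s || false && ! ( p )

[B [B [B [C [D false]]] || [C [D s]]] || [C [C [D false]] && [D ! [D ( [B [C [D p]]] )]]]]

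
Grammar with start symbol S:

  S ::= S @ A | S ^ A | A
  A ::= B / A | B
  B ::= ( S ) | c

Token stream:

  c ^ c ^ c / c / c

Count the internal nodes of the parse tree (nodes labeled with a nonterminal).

13

[S [S [S [A [B c]]] ^ [A [B c]]] ^ [A [B c] / [A [B c] / [A [B c]]]]]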